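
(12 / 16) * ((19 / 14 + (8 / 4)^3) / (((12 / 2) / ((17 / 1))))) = 2227 / 112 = 19.88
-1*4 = -4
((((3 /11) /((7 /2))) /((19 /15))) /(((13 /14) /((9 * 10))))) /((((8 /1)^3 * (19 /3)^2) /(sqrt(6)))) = 18225 * sqrt(6) /62773568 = 0.00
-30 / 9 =-10 / 3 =-3.33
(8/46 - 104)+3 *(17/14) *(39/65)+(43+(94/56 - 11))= -218837/3220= -67.96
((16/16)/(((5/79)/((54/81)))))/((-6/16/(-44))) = 55616/45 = 1235.91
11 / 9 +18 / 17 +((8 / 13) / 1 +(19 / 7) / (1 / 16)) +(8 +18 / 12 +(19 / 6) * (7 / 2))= 3726259 / 55692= 66.91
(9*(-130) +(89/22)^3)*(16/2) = -11753191/1331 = -8830.35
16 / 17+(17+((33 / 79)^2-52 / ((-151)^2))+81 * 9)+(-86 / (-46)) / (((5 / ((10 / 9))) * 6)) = 1122471611499398 / 1502272089837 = 747.18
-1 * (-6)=6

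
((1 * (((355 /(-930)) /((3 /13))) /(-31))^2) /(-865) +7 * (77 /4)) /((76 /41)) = 72.69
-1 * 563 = -563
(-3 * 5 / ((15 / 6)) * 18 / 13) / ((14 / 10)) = -540 / 91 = -5.93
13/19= 0.68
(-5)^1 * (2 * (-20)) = 200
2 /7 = 0.29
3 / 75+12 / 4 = 76 / 25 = 3.04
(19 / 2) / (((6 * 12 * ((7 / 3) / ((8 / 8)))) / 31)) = 589 / 336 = 1.75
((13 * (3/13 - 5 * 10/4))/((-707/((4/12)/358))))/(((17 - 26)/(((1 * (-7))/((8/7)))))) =2233/15620256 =0.00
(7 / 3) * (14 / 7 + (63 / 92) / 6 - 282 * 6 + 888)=-1032829 / 552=-1871.07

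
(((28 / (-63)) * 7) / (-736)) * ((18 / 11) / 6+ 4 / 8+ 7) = 133 / 4048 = 0.03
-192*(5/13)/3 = -24.62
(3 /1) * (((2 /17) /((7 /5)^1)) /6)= 5 /119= 0.04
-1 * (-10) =10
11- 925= -914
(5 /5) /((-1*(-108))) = 1 /108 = 0.01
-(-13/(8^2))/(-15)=-13/960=-0.01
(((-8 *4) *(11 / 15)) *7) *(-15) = 2464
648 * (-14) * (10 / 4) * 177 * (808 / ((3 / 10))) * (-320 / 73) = 3459843072000 / 73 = 47395110575.34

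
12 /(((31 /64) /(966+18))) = 755712 /31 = 24377.81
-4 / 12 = -1 / 3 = -0.33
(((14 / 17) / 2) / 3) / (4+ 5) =7 / 459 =0.02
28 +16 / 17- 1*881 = -14485 / 17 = -852.06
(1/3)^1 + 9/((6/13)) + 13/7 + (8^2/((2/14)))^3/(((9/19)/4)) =95669979821/126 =759285554.13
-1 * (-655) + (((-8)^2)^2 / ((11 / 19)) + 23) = 85282 / 11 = 7752.91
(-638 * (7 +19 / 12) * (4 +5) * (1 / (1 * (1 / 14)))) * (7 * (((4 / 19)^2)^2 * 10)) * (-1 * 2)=24729492480 / 130321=189758.31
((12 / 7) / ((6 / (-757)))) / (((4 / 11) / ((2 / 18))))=-8327 / 126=-66.09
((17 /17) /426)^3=1 /77308776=0.00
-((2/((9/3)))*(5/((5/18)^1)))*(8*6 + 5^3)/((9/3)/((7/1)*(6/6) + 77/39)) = -242200/39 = -6210.26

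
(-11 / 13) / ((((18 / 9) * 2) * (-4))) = 11 / 208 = 0.05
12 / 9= 4 / 3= 1.33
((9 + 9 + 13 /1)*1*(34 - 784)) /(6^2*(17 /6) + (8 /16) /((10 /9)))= -155000 /683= -226.94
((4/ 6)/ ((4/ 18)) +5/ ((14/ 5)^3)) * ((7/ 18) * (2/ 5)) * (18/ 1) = 8857/ 980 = 9.04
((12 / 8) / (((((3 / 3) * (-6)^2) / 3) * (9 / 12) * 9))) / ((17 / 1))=1 / 918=0.00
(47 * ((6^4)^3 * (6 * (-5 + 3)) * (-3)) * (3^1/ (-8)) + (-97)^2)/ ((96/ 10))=-6905841913915/ 48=-143871706539.90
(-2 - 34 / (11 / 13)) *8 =-3712 / 11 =-337.45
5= 5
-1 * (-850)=850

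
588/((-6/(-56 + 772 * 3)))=-221480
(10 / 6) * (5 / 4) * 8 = 50 / 3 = 16.67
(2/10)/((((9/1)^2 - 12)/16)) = 16/345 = 0.05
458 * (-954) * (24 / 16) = -655398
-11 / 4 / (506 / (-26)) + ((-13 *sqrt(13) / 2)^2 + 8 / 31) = 391900 / 713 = 549.65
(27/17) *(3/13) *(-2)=-162/221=-0.73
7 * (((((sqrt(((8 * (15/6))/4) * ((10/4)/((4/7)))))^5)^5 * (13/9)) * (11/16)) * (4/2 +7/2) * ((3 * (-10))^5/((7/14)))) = -3832367398772106505930423736572265625 * sqrt(14)/137438953472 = -104332908714767017033336000.00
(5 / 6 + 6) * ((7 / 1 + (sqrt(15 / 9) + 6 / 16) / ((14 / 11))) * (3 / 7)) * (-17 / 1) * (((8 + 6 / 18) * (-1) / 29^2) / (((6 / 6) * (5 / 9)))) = 38335 * sqrt(15) / 164836 + 8541735 / 1318688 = 7.38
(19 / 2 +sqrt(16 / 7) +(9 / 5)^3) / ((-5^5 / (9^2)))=-310473 / 781250- 324 * sqrt(7) / 21875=-0.44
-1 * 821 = -821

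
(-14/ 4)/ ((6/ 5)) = -35/ 12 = -2.92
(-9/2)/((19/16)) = -72/19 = -3.79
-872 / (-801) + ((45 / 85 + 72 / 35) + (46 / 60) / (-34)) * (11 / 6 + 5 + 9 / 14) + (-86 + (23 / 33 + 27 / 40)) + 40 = -7154722517 / 293582520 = -24.37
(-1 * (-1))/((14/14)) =1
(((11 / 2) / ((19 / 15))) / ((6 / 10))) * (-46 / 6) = -6325 / 114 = -55.48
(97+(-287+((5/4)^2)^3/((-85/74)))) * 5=-33653325/34816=-966.61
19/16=1.19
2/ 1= 2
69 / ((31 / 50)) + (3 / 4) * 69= 20217 / 124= 163.04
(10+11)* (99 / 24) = 693 / 8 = 86.62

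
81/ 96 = 0.84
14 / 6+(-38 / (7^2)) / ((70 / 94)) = 6647 / 5145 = 1.29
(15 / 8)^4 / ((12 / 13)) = 219375 / 16384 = 13.39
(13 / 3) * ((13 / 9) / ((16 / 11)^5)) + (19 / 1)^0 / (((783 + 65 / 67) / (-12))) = 703435083893 / 743546290176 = 0.95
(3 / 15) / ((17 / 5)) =1 / 17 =0.06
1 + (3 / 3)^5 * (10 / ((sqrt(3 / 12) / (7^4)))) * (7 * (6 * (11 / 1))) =22185241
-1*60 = -60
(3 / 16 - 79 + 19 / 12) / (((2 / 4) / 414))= -255783 / 4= -63945.75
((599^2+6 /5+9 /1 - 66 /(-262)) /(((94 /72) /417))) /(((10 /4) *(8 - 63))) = -641480504184 /769625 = -833497.49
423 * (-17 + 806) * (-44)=-14684868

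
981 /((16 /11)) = 10791 /16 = 674.44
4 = 4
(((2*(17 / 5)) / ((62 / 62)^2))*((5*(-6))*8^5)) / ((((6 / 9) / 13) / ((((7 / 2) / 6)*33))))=-2509258752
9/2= 4.50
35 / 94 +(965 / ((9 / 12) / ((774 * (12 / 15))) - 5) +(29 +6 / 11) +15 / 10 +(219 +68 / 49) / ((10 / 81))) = 1697370124391 / 1045492910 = 1623.51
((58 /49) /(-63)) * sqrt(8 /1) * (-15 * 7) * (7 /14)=290 * sqrt(2) /147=2.79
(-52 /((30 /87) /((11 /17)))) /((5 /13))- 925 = -500947 /425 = -1178.70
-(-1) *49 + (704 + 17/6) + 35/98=15880/21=756.19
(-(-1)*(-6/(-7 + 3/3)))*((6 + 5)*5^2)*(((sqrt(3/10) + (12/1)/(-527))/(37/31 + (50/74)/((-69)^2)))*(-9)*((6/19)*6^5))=-2672742.77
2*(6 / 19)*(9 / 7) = 108 / 133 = 0.81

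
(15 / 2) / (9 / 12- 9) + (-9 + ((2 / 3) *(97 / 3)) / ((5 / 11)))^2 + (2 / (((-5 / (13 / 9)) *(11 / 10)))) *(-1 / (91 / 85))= 230121707 / 155925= 1475.85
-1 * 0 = 0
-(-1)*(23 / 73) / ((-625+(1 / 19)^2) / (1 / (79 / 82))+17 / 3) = -1021269 / 1933392371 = -0.00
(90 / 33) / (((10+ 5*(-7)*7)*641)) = -6 / 331397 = -0.00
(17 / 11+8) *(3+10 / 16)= 3045 / 88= 34.60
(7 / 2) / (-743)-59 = -87681 / 1486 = -59.00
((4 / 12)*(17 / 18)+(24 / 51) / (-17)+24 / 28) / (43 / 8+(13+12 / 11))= 5500132 / 93565773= 0.06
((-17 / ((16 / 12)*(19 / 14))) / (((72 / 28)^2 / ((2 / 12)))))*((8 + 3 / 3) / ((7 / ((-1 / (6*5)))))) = 833 / 82080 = 0.01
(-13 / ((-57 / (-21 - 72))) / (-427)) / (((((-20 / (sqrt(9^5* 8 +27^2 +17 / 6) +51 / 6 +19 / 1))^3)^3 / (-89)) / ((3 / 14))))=416062466715127239861377542292417 / 17864903884800000000 +39423005348722770826571546856947* sqrt(17032458) / 2411762024448000000000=90750557158728.71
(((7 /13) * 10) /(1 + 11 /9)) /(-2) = -63 /52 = -1.21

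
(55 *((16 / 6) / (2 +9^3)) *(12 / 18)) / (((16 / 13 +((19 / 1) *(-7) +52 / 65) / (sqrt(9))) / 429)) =-8179600 / 6106043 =-1.34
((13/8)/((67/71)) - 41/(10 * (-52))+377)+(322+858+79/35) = 190355413/121940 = 1561.06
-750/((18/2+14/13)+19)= -1625/63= -25.79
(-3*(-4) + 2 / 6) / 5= 37 / 15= 2.47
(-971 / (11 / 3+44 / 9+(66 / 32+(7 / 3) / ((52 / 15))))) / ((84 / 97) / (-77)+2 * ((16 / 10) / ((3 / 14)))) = -7273120140 / 1262026859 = -5.76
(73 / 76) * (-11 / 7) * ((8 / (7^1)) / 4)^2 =-803 / 6517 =-0.12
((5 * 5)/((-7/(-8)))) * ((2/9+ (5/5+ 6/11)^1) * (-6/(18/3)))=-5000/99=-50.51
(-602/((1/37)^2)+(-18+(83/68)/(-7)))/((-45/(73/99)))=9545926249/706860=13504.69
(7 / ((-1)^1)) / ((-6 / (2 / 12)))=7 / 36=0.19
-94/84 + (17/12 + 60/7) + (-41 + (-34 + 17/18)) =-16427/252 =-65.19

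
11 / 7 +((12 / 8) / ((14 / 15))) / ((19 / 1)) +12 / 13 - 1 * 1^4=10921 / 6916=1.58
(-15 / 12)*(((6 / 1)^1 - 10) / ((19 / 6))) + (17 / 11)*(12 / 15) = 2942 / 1045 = 2.82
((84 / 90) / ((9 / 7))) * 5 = 3.63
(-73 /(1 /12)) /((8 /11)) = -1204.50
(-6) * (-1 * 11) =66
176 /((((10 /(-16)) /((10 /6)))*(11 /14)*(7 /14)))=-3584 /3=-1194.67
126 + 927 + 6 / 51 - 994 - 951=-15162 / 17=-891.88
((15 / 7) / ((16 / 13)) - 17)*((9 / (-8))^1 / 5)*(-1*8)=-15381 / 560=-27.47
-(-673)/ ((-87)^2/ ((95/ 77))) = 63935/ 582813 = 0.11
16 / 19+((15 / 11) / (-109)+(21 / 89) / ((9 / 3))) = 1841478 / 2027509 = 0.91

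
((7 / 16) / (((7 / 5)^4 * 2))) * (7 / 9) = 625 / 14112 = 0.04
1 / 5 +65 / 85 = 82 / 85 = 0.96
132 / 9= 14.67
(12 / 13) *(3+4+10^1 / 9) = 7.49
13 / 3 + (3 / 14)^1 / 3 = 185 / 42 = 4.40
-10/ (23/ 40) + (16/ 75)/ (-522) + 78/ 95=-141749986/ 8554275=-16.57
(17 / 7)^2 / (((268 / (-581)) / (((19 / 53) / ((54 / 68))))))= -7747801 / 1342278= -5.77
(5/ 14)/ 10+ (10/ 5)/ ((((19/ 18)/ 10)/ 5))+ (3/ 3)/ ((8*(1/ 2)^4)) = 51483/ 532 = 96.77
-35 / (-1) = 35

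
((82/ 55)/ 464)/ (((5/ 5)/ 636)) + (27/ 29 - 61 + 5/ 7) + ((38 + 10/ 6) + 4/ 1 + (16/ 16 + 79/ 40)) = -2858983/ 267960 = -10.67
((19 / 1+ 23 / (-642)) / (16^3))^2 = 148230625 / 6914964455424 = 0.00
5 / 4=1.25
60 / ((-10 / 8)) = -48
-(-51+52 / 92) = 1160 / 23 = 50.43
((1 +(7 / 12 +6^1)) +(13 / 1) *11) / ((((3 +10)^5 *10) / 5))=139 / 685464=0.00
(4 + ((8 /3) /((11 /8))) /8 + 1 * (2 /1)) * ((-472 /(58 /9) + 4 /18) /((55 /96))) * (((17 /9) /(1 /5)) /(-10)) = 1067857856 /1421145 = 751.41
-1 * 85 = -85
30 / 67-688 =-46066 / 67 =-687.55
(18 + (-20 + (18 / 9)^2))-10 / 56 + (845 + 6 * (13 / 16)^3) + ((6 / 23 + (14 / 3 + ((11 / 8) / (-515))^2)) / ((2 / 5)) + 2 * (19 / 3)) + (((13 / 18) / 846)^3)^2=93185449996097986200456715670126563 / 106494588225123525801927417876480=875.03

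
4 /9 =0.44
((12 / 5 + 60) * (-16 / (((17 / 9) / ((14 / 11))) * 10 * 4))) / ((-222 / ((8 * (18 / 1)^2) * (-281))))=-9544324608 / 172975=-55177.48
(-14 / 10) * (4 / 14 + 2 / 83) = -0.43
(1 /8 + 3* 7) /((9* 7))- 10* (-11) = 55609 /504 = 110.34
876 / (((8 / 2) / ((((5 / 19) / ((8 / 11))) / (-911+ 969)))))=1.37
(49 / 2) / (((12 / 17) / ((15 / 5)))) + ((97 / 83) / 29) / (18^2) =162407705 / 1559736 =104.13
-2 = -2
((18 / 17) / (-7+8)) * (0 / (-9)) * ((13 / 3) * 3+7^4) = 0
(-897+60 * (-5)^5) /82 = -188397 /82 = -2297.52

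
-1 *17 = -17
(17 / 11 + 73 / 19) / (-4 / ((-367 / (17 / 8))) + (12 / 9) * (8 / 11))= 2479452 / 456931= 5.43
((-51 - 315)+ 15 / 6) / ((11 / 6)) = -2181 / 11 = -198.27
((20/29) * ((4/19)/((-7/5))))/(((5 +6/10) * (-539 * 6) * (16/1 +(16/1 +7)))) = 250/1702637937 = 0.00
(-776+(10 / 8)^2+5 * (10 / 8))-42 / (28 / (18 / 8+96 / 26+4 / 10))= -808809 / 1040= -777.70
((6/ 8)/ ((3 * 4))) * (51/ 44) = 51/ 704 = 0.07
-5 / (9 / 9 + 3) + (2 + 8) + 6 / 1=14.75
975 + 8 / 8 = 976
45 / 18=5 / 2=2.50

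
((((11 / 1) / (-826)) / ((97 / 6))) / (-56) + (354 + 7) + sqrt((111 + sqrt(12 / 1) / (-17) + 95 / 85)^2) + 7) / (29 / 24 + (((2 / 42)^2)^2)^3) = 2748791969965901638678977 / 6918006205966405110461- 117693240182186256*sqrt(3) / 1208807654371204807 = 397.17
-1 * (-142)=142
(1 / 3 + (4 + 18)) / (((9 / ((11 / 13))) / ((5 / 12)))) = 3685 / 4212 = 0.87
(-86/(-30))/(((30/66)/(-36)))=-227.04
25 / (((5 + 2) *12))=25 / 84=0.30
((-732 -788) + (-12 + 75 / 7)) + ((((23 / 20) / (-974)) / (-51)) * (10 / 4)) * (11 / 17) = -71941064165 / 47289648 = -1521.29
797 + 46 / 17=13595 / 17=799.71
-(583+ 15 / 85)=-9914 / 17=-583.18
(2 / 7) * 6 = 12 / 7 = 1.71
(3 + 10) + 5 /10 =27 /2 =13.50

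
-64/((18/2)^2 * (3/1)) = -64/243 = -0.26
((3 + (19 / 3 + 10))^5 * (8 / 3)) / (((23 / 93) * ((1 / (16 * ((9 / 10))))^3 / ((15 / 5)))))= 750074012762112 / 2875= 260895308786.82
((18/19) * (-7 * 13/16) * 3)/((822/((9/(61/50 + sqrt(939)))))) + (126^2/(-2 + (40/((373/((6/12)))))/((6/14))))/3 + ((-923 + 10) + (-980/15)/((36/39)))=-3806.35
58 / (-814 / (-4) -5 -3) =116 / 391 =0.30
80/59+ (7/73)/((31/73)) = 2893/1829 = 1.58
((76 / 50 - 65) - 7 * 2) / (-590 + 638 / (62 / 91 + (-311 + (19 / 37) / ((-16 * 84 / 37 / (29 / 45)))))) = 0.13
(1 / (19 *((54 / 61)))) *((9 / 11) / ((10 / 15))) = 61 / 836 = 0.07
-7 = -7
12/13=0.92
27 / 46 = 0.59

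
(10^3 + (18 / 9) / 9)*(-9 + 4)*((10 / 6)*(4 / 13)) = -900200 / 351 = -2564.67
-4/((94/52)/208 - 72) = 21632/389329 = 0.06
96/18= 5.33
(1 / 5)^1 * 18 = 18 / 5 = 3.60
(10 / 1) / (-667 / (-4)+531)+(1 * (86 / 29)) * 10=2401420 / 80939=29.67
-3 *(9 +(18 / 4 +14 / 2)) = -123 / 2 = -61.50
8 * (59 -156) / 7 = -776 / 7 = -110.86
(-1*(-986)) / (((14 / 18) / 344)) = 3052656 / 7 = 436093.71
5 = 5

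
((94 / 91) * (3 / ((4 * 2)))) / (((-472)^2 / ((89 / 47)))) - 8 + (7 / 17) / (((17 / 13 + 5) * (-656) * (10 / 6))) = -92696869915649 / 11587027029760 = -8.00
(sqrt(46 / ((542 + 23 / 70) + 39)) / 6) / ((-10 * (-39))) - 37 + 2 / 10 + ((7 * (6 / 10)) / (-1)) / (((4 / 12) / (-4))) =sqrt(32757865) / 47610810 + 68 / 5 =13.60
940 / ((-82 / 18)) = -8460 / 41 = -206.34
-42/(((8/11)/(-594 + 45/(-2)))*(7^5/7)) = 14.83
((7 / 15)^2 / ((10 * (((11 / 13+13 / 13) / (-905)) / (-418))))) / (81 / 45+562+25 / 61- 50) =1469921453 / 169380720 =8.68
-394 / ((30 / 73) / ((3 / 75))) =-14381 / 375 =-38.35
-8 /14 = -4 /7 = -0.57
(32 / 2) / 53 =16 / 53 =0.30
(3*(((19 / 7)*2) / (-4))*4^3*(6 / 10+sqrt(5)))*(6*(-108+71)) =1214784 / 35+404928*sqrt(5) / 7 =164057.62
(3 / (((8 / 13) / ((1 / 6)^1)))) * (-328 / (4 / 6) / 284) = -1599 / 1136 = -1.41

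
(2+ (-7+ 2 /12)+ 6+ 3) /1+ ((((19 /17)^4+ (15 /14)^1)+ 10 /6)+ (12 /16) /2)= 124040111 /14031528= 8.84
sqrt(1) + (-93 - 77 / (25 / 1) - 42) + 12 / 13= -44251 / 325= -136.16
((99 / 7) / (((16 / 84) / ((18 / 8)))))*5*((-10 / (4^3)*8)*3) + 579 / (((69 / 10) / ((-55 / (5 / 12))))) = -20915565 / 1472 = -14208.94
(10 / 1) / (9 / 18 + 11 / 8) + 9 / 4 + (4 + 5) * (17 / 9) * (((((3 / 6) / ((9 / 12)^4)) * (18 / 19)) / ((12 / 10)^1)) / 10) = 19913 / 2052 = 9.70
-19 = -19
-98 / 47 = -2.09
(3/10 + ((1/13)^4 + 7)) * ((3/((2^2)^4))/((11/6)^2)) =56294001/2211763840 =0.03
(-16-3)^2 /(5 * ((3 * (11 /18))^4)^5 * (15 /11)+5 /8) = 439957732287578112 /1528978022910038670395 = 0.00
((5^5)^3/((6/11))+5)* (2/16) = 335693359405/48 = 6993611654.27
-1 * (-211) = 211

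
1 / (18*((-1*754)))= -1 / 13572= -0.00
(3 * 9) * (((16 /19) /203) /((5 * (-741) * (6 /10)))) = -48 /952679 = -0.00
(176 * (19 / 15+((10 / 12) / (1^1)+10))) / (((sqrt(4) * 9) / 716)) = 3811984 / 45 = 84710.76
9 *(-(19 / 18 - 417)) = 7487 / 2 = 3743.50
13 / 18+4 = 85 / 18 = 4.72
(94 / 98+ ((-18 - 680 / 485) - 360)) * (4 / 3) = -7194956 / 14259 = -504.59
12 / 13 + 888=11556 / 13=888.92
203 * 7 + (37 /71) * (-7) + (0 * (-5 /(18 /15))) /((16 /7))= 100632 /71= 1417.35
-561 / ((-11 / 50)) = 2550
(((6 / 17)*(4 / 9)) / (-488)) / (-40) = 1 / 124440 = 0.00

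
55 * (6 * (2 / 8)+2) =385 / 2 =192.50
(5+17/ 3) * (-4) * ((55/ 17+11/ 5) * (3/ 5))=-59136/ 425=-139.14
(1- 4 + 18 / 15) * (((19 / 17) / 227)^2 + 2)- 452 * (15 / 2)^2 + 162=-1881336005622 / 74459405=-25266.60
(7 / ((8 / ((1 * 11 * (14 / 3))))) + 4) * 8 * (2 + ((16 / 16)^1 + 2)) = 5870 / 3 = 1956.67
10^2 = 100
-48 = -48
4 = 4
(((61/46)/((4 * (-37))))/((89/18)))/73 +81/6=298562589/22115788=13.50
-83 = -83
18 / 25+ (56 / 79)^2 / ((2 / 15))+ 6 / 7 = 5838516 / 1092175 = 5.35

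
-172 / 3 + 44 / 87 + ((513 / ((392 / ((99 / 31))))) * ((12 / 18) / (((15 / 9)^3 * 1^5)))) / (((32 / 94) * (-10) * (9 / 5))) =-40122214681 / 704816000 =-56.93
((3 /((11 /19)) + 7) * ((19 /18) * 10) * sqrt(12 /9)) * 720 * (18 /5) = 2444160 * sqrt(3) /11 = 384855.39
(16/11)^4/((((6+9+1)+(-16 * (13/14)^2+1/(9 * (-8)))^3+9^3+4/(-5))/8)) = -115113338999930880/6073912883160877733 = -0.02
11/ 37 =0.30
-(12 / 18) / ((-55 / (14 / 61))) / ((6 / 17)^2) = 2023 / 90585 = 0.02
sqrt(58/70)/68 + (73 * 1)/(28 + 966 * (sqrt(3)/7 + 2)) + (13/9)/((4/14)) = -5037 * sqrt(3)/1892234 + sqrt(1015)/2380 + 86740507/17030106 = 5.10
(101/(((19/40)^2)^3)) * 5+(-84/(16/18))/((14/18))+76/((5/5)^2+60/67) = 524421152318563/11949653774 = 43885.89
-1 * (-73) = 73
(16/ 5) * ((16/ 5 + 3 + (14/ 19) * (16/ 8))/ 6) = 1944/ 475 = 4.09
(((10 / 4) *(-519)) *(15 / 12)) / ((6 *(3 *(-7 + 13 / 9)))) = 16.22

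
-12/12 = -1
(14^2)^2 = 38416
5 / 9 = 0.56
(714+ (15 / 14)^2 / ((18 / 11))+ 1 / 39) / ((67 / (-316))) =-863213171 / 256074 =-3370.95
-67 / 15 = -4.47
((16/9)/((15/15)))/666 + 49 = 146861/2997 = 49.00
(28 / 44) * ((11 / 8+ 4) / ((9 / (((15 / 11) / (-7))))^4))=26875 / 35795839464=0.00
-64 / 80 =-4 / 5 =-0.80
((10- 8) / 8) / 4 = 1 / 16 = 0.06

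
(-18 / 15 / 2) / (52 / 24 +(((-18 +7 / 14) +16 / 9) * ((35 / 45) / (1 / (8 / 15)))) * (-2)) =-1458 / 36961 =-0.04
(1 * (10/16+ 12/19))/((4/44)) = 2101/152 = 13.82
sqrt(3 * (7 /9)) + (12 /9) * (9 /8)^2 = sqrt(21) /3 + 27 /16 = 3.22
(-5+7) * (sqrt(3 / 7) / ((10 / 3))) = 3 * sqrt(21) / 35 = 0.39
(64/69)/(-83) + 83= 475277/5727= 82.99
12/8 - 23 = -43/2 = -21.50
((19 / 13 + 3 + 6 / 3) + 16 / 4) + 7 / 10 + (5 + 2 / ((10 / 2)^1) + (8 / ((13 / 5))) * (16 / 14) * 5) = 34.14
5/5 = 1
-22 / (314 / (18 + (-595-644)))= 13431 / 157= 85.55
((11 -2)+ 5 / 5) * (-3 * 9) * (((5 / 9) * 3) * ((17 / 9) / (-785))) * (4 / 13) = 680 / 2041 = 0.33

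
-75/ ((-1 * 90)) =5/ 6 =0.83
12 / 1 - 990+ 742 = -236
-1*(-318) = 318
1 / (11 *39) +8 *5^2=85801 / 429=200.00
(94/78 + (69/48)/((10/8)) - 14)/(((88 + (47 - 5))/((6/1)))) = -9083/16900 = -0.54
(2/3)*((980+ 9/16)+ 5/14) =36621/56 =653.95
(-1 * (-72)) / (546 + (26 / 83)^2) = 248004 / 1881035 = 0.13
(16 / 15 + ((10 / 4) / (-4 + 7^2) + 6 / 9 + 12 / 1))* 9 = 1241 / 10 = 124.10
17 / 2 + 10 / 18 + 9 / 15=869 / 90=9.66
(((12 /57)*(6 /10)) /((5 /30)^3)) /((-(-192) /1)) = 27 /190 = 0.14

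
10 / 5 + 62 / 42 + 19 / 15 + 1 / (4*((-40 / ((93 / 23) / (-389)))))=9505423 / 2004128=4.74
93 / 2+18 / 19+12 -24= 1347 / 38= 35.45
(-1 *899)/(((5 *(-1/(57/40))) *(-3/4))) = -17081/50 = -341.62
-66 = -66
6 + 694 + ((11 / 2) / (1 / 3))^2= 972.25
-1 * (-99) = 99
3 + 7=10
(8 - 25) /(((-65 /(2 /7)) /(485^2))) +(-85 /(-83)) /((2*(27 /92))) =3584902540 /203931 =17579.00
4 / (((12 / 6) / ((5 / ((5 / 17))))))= 34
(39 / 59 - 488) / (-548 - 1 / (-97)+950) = -2789041 / 2300705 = -1.21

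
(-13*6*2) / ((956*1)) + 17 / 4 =3907 / 956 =4.09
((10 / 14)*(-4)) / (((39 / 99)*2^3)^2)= -5445 / 18928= -0.29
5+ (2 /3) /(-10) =74 /15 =4.93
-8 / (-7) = 8 / 7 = 1.14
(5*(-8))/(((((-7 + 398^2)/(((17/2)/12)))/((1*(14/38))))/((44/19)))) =-26180/171543951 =-0.00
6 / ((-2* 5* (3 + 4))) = -3 / 35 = -0.09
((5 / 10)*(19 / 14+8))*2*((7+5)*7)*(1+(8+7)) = 12576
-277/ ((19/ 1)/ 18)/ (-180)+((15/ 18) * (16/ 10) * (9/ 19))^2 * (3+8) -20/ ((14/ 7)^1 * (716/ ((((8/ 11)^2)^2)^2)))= 809575753993597/ 138516565313390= 5.84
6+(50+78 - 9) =125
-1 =-1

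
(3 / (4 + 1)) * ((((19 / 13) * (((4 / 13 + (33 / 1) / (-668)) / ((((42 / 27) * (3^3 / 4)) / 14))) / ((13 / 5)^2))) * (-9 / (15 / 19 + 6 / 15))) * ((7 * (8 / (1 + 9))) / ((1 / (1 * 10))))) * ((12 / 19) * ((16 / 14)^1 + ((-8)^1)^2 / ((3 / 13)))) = -1794414355200 / 538974631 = -3329.31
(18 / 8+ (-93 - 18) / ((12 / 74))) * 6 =-8187 / 2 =-4093.50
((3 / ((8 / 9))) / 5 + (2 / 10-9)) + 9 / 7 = -383 / 56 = -6.84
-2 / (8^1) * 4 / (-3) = 1 / 3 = 0.33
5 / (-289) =-5 / 289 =-0.02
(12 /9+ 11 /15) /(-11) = -31 /165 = -0.19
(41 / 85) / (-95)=-41 / 8075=-0.01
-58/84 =-29/42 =-0.69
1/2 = 0.50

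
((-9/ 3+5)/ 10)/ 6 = 1/ 30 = 0.03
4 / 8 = 1 / 2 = 0.50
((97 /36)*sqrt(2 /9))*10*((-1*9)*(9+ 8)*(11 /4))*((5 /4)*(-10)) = 2267375*sqrt(2) /48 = 66803.18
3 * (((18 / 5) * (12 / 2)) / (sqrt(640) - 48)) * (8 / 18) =-54 / 65 - 9 * sqrt(10) / 65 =-1.27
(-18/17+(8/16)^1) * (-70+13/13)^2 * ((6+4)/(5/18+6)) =-8141310/1921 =-4238.06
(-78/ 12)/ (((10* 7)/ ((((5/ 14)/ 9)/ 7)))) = -13/ 24696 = -0.00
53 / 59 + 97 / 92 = 10599 / 5428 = 1.95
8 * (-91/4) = -182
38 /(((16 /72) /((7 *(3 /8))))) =3591 /8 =448.88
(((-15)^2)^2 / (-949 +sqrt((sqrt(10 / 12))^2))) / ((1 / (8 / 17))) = -2306070000 / 91861217 - 405000 * sqrt(30) / 91861217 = -25.13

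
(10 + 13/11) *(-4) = -492/11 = -44.73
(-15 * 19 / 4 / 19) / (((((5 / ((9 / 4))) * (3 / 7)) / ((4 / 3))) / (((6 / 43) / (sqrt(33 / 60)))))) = -63 * sqrt(55) / 473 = -0.99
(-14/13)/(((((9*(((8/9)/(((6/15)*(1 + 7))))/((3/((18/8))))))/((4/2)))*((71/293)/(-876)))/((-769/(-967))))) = 14737534336/4462705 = 3302.38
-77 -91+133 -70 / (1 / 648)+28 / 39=-1770377 / 39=-45394.28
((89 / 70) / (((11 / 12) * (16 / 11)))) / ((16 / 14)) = 267 / 320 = 0.83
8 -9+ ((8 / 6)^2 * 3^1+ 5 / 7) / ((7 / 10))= 1123 / 147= 7.64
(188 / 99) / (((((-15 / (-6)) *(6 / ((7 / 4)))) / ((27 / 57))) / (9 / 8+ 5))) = 16121 / 25080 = 0.64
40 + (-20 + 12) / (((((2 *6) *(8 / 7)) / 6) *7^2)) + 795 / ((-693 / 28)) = 3607 / 462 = 7.81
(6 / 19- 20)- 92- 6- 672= -15004 / 19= -789.68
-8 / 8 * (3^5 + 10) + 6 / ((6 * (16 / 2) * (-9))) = -18217 / 72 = -253.01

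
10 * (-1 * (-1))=10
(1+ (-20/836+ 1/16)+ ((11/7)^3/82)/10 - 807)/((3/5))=-63169101603/47026672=-1343.26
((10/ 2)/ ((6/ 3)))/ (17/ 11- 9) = -0.34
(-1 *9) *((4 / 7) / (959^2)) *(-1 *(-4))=-0.00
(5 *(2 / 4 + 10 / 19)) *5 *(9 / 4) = 8775 / 152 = 57.73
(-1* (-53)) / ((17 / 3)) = 159 / 17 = 9.35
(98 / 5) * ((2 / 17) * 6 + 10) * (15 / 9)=17836 / 51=349.73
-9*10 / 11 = -90 / 11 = -8.18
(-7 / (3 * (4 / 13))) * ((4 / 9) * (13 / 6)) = -1183 / 162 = -7.30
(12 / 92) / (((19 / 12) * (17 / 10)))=0.05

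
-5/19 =-0.26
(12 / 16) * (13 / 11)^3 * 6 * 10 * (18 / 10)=177957 / 1331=133.70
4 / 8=1 / 2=0.50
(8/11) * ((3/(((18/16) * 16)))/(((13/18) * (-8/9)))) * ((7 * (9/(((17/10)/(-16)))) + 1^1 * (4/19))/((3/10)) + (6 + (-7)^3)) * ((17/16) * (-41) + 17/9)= -791098769/43472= -18197.89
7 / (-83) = -7 / 83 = -0.08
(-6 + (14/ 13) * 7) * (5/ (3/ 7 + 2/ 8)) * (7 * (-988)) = -78400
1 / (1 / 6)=6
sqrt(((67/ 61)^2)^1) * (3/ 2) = 201/ 122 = 1.65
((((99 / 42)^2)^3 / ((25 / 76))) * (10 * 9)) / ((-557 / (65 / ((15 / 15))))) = -2870933295087 / 524243944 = -5476.33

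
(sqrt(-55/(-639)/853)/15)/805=sqrt(3330965)/2193894675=0.00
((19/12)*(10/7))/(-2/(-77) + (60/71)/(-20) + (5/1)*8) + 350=459115295/1311546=350.06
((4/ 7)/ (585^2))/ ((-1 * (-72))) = 1/ 43120350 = 0.00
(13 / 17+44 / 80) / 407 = 447 / 138380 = 0.00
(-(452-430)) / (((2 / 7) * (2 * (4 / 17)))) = -1309 / 8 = -163.62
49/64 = 0.77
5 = 5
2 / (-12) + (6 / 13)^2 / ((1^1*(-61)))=-10525 / 61854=-0.17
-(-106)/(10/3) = 159/5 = 31.80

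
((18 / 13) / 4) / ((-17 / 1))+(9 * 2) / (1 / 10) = 79551 / 442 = 179.98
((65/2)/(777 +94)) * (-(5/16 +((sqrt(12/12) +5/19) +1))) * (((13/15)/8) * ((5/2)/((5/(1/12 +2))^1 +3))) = -9425/1955328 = -0.00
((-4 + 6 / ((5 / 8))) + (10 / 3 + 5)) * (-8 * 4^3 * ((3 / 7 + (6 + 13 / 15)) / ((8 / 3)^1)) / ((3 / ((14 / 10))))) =-10246016 / 1125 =-9107.57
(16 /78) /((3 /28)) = 224 /117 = 1.91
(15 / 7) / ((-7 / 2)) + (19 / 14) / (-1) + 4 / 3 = -0.64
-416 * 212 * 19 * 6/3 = -3351296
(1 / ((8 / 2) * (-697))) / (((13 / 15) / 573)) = -8595 / 36244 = -0.24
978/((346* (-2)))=-489/346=-1.41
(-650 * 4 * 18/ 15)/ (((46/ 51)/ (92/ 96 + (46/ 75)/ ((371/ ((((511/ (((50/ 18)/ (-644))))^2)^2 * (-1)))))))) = 116609136340091622779266926549/ 103515625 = 1126488260492960582320.46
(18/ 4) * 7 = 63/ 2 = 31.50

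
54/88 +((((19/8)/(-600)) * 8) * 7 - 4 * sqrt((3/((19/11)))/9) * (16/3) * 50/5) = 2587/6600 - 640 * sqrt(627)/171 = -93.32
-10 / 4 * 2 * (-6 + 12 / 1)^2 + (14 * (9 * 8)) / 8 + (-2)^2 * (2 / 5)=-262 / 5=-52.40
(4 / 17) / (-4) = -1 / 17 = -0.06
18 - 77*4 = -290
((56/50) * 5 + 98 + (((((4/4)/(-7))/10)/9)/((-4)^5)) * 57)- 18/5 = 21504019/215040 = 100.00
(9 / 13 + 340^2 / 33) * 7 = 10521679 / 429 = 24526.06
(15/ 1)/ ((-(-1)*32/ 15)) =225/ 32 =7.03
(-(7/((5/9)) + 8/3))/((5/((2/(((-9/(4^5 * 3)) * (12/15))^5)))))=62947040690176000/729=86347106570886.15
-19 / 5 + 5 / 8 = -127 / 40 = -3.18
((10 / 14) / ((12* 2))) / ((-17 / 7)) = -0.01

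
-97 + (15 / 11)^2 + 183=10631 / 121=87.86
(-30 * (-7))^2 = 44100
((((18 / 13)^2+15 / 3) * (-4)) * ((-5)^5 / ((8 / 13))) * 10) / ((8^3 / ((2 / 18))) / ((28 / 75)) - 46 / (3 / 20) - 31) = 383578125 / 3277417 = 117.04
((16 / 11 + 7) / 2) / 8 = 93 / 176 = 0.53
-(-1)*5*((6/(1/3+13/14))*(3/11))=3780/583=6.48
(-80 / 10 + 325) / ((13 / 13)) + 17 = 334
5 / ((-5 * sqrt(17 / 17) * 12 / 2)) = -1 / 6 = -0.17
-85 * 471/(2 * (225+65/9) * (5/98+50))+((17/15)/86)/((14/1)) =-708184181/411424860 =-1.72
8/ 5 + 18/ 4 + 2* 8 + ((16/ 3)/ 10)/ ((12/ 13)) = 22.68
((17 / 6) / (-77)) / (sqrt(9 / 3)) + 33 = 32.98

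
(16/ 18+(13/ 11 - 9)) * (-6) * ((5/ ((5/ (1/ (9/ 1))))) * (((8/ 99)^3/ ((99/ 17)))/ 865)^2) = 103942193152/ 2050549327495341634962825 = 0.00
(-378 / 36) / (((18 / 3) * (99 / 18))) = -7 / 22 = -0.32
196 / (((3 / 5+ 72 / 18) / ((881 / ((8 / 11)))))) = 2374295 / 46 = 51615.11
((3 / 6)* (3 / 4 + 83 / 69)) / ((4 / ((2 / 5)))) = 539 / 5520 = 0.10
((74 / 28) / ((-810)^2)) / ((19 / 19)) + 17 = 156151837 / 9185400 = 17.00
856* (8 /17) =6848 /17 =402.82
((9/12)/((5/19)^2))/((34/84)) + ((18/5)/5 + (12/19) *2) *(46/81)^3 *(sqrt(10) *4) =122254016 *sqrt(10)/84144825 + 22743/850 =31.35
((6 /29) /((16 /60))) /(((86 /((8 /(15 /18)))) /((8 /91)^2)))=6912 /10326407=0.00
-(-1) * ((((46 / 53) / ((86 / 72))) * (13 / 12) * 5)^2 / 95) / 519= 5364060 / 17072155367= 0.00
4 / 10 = 2 / 5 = 0.40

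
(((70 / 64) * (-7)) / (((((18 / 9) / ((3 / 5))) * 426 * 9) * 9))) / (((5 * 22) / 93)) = -1519 / 26991360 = -0.00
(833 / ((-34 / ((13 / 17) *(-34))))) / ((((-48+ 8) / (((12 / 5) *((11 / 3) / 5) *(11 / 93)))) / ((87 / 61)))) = -2235233 / 472750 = -4.73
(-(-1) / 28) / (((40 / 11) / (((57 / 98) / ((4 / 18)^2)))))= 50787 / 439040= 0.12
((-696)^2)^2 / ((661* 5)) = 234658861056 / 3305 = 71001168.25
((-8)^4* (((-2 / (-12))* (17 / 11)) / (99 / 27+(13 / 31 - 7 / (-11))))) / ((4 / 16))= 4317184 / 4831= 893.64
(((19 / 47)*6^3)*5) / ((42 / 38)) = 129960 / 329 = 395.02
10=10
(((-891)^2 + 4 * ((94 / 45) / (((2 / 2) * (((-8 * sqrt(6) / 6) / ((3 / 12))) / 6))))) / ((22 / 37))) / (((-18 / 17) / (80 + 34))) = -287505207 / 2 + 561697 * sqrt(6) / 1980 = -143751908.62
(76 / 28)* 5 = 95 / 7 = 13.57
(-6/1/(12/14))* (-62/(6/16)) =3472/3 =1157.33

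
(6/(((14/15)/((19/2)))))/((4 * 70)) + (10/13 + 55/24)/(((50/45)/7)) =99381/5096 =19.50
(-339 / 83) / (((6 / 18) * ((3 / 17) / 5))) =-28815 / 83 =-347.17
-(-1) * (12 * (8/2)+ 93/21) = 367/7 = 52.43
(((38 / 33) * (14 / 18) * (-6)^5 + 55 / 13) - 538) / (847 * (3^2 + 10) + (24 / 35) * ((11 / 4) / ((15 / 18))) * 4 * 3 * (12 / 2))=-0.46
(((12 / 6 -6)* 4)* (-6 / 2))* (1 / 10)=24 / 5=4.80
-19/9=-2.11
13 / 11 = 1.18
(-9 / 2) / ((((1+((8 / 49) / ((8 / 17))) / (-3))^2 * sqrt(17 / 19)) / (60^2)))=-3500658 * sqrt(323) / 2873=-21898.55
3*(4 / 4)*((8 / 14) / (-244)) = -3 / 427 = -0.01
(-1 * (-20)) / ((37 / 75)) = 1500 / 37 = 40.54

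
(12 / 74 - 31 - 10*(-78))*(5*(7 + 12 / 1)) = 2633305 / 37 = 71170.41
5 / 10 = 1 / 2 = 0.50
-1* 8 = -8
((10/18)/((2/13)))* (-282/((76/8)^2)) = -12220/1083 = -11.28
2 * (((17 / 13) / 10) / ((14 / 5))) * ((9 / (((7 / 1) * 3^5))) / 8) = 0.00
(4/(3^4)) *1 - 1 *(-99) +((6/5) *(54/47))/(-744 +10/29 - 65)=14737957193/148796595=99.05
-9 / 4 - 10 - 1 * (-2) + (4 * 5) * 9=679 / 4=169.75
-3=-3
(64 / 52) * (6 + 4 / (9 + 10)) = 1888 / 247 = 7.64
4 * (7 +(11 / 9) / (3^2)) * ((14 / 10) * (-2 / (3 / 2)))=-64736 / 1215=-53.28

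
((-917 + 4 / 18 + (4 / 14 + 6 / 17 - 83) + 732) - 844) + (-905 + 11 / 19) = -41014634 / 20349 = -2015.56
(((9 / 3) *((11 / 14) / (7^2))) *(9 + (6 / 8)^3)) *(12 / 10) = 59697 / 109760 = 0.54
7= 7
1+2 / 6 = 4 / 3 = 1.33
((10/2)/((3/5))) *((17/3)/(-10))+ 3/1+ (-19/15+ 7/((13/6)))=283/1170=0.24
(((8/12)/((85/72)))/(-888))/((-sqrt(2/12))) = 2 * sqrt(6)/3145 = 0.00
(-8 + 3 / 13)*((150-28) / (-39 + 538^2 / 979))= -12063238 / 3266419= -3.69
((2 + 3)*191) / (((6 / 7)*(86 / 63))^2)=20636595 / 29584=697.56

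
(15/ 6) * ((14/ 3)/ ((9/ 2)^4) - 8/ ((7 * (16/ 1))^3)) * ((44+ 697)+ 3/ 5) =4049785003/ 192036096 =21.09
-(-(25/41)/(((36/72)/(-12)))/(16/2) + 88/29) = -5783/1189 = -4.86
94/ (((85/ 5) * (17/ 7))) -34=-31.72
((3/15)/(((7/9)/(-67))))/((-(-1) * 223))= -603/7805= -0.08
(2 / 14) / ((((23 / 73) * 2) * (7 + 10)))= 73 / 5474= 0.01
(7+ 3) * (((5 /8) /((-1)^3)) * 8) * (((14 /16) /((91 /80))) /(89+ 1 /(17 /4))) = -0.43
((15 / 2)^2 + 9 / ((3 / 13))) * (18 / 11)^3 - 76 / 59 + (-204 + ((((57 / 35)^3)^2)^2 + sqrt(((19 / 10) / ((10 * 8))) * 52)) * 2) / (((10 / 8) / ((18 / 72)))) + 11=sqrt(494) / 50 + 697249412961433817269479183 / 1326834036385899658203125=525.94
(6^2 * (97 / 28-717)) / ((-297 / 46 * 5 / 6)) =1838068 / 385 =4774.20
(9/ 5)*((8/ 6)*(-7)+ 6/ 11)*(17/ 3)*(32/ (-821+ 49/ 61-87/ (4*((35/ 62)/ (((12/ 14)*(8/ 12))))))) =235772320/ 69227807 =3.41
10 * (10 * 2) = 200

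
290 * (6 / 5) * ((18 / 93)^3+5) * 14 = 726761112 / 29791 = 24395.32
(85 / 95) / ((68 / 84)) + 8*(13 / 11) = 2207 / 209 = 10.56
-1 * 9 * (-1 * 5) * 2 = 90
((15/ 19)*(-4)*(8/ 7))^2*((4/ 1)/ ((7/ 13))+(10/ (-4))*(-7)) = 40204800/ 123823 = 324.70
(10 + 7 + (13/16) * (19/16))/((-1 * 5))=-4599/1280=-3.59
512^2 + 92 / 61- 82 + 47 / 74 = 1182957543 / 4514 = 262064.14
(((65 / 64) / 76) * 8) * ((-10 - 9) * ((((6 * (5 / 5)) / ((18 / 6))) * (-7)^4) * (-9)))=1404585 / 16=87786.56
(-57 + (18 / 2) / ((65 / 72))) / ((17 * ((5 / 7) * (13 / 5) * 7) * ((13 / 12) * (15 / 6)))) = -73368 / 933725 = -0.08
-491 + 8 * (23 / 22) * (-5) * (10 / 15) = -17123 / 33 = -518.88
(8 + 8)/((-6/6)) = -16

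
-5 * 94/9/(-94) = 0.56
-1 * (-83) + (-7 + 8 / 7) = 540 / 7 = 77.14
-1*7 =-7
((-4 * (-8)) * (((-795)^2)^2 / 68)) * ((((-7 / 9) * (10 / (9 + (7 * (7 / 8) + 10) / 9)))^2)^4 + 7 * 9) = 57345511332117814346656715000 / 4836684208049217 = 11856368715717.13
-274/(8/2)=-137/2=-68.50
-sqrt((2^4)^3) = -64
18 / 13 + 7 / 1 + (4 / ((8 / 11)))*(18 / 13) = 16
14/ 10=7/ 5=1.40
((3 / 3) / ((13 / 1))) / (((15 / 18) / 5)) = 6 / 13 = 0.46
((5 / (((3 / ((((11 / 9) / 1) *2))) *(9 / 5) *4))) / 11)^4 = 390625 / 55788550416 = 0.00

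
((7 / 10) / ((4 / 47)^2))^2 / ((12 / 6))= 239104369 / 51200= 4670.01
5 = 5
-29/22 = -1.32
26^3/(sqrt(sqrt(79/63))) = 16609.19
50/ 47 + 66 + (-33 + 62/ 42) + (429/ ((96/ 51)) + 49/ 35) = 41824523/ 157920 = 264.85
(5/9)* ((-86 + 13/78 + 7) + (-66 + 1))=-4315/54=-79.91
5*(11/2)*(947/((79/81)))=4218885/158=26701.80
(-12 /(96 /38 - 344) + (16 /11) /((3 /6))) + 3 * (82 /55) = 661667 /89210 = 7.42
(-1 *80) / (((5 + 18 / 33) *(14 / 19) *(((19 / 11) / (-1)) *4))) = 1210 / 427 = 2.83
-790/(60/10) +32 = -299/3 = -99.67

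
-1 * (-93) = 93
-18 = -18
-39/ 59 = -0.66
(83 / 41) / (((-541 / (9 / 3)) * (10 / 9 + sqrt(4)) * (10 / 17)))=-0.01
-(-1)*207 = 207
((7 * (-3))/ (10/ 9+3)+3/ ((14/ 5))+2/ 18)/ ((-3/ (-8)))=-73204/ 6993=-10.47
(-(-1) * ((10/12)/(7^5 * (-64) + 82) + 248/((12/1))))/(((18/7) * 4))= 933591253/464644512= 2.01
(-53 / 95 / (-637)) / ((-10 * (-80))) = 53 / 48412000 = 0.00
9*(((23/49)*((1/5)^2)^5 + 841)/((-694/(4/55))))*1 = -7243769531664/9132470703125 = -0.79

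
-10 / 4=-5 / 2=-2.50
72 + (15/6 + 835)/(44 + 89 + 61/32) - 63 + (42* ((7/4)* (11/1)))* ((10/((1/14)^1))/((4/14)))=1710309958/4317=396180.21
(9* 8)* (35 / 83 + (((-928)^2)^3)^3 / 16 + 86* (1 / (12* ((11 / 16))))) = 1172400744937120301475300000000000000000000000000000000.00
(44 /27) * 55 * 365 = 32714.81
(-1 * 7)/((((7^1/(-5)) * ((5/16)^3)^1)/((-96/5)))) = -393216/125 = -3145.73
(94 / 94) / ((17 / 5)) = 5 / 17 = 0.29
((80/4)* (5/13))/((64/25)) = 625/208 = 3.00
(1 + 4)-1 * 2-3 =0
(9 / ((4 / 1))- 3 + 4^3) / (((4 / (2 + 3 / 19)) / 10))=51865 / 152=341.22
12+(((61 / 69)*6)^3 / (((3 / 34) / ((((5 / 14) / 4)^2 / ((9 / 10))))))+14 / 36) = 27.37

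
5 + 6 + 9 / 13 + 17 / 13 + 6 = 19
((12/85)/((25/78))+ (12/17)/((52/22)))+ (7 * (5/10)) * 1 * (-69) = -13302039/55250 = -240.76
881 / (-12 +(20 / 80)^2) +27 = -8939 / 191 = -46.80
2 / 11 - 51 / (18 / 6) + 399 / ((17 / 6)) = 23189 / 187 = 124.01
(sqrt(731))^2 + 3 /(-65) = 47512 /65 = 730.95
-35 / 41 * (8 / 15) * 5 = -280 / 123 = -2.28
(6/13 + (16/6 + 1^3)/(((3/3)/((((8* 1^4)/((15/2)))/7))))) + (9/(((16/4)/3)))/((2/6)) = 348407/16380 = 21.27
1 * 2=2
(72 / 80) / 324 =1 / 360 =0.00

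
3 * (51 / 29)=153 / 29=5.28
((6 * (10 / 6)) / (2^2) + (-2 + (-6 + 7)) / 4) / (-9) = -1 / 4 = -0.25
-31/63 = -0.49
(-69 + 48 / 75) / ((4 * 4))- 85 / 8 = -5959 / 400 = -14.90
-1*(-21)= 21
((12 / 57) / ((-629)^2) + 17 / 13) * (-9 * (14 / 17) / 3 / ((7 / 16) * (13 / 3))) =-36804123360 / 21596855267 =-1.70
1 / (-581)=-1 / 581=-0.00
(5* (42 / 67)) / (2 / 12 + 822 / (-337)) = -84924 / 61573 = -1.38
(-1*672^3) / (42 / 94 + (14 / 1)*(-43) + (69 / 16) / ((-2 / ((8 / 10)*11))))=570513162240 / 1166593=489042.16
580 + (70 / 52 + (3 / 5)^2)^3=160646438029 / 274625000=584.97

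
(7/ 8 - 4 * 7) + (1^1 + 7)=-153/ 8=-19.12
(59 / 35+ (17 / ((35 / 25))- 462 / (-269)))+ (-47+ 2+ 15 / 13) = -28.30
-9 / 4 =-2.25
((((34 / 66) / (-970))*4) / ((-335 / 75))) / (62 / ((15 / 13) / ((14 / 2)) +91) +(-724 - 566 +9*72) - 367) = -0.00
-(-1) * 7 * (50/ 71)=350/ 71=4.93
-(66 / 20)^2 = -1089 / 100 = -10.89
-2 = -2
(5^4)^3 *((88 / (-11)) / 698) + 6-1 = -2798168.35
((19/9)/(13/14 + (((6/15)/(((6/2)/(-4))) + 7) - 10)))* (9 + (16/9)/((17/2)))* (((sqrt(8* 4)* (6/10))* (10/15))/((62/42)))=-20988464* sqrt(2)/2594421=-11.44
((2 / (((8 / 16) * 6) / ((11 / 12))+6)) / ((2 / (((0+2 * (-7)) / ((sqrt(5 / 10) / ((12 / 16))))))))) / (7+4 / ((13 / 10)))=-1001 * sqrt(2) / 8908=-0.16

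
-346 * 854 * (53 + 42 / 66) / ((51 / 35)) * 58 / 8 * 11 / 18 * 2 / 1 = -44237648350 / 459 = -96378318.85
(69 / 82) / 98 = 69 / 8036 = 0.01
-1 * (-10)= 10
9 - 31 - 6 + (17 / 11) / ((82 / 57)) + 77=45167 / 902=50.07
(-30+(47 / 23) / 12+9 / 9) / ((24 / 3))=-7957 / 2208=-3.60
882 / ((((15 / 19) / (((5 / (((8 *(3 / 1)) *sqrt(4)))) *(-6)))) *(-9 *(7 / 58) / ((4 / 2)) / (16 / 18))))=30856 / 27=1142.81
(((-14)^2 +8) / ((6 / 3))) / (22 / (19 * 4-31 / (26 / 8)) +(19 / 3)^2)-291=-5039997 / 17471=-288.48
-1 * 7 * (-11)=77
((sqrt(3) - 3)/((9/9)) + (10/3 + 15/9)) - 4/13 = 3.42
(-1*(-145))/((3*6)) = 145/18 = 8.06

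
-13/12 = -1.08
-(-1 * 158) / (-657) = -158 / 657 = -0.24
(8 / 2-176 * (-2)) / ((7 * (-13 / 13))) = -356 / 7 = -50.86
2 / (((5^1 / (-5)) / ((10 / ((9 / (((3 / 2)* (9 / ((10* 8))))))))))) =-3 / 8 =-0.38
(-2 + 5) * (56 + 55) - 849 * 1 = -516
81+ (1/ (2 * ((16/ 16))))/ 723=117127/ 1446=81.00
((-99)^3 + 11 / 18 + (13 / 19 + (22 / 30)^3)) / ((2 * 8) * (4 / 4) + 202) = -124440630047 / 27958500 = -4450.91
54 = 54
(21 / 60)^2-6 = -2351 / 400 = -5.88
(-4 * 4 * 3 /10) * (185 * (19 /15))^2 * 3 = -3953672 /5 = -790734.40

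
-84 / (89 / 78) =-6552 / 89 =-73.62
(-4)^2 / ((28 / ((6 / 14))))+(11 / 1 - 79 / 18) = 6047 / 882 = 6.86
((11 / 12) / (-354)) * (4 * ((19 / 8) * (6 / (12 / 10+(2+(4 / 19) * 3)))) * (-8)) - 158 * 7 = -1105.69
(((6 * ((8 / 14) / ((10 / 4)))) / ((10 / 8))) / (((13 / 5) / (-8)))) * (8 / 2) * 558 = -3428352 / 455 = -7534.84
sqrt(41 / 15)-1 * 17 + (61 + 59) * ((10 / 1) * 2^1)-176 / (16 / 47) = sqrt(615) / 15 + 1866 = 1867.65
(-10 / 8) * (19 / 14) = -95 / 56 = -1.70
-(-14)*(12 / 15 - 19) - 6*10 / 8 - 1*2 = -2643 / 10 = -264.30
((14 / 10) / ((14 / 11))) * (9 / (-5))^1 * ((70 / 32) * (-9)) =6237 / 160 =38.98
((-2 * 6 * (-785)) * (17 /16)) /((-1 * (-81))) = 13345 /108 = 123.56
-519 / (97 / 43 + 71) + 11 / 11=-6389 / 1050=-6.08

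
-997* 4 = -3988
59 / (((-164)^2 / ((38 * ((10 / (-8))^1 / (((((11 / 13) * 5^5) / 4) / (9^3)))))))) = -10623717 / 92455000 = -0.11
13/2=6.50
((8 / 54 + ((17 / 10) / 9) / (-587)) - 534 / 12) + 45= 51337 / 79245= 0.65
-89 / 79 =-1.13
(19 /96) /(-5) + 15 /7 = 7067 /3360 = 2.10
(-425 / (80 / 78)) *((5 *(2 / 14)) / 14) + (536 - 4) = 400513 / 784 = 510.86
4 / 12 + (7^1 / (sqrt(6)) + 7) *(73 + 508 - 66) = 3605 *sqrt(6) / 6 + 10816 / 3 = 5077.07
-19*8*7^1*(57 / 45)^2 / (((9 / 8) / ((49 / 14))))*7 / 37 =-75284384 / 74925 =-1004.80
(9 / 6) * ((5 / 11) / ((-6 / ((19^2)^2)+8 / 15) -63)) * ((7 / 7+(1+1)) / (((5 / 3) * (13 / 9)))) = -475020045 / 34923707962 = -0.01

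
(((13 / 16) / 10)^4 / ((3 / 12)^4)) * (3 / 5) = 85683 / 12800000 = 0.01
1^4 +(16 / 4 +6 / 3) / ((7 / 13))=85 / 7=12.14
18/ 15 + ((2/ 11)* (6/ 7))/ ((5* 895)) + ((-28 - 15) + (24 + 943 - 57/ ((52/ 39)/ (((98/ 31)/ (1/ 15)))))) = -23542259151/ 21363650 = -1101.98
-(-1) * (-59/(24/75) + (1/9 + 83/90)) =-22001/120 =-183.34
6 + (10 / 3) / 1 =28 / 3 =9.33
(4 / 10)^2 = 4 / 25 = 0.16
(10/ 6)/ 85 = 1/ 51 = 0.02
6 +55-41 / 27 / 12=19723 / 324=60.87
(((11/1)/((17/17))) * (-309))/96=-1133/32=-35.41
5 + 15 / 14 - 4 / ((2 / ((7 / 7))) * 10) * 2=397 / 70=5.67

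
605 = 605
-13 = -13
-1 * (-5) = 5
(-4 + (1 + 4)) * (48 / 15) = 16 / 5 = 3.20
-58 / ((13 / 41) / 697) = -127497.38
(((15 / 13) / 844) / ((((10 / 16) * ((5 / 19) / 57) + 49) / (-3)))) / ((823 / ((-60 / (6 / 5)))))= 4873500 / 958441787329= 0.00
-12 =-12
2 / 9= 0.22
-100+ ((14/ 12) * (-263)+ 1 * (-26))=-2597/ 6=-432.83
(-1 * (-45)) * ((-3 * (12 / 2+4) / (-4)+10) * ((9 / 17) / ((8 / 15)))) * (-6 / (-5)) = 127575 / 136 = 938.05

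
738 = 738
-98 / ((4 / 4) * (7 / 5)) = -70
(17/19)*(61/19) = 1037/361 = 2.87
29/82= 0.35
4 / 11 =0.36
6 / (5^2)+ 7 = 181 / 25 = 7.24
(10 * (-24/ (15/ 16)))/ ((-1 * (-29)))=-256/ 29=-8.83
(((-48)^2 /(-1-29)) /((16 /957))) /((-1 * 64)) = 71.78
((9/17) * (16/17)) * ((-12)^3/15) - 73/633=-52609037/914685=-57.52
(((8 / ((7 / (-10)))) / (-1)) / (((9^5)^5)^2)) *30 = 800 / 1202547548374693105751742636119782969638250884669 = 0.00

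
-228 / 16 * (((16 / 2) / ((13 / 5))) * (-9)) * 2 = 10260 / 13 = 789.23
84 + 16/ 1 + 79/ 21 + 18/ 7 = 319/ 3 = 106.33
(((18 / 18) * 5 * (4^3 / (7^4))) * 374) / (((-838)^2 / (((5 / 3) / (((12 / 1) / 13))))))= 486200 / 3793697649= 0.00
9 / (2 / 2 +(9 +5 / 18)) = 162 / 185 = 0.88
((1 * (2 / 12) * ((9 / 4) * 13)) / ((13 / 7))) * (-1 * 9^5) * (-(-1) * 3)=-465010.88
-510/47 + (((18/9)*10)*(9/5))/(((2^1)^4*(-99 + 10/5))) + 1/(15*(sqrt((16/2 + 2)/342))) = -198303/18236 + sqrt(95)/25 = -10.48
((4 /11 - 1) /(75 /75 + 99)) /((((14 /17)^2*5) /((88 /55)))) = -289 /96250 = -0.00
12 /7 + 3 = 33 /7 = 4.71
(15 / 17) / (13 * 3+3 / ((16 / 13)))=0.02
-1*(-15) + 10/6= 16.67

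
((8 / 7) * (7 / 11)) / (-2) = -4 / 11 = -0.36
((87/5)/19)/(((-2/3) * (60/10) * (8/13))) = -0.37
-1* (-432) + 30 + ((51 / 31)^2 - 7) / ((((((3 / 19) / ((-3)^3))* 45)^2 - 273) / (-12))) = 5465848083 / 11835676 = 461.81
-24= -24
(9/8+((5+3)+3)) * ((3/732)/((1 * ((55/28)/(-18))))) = -0.46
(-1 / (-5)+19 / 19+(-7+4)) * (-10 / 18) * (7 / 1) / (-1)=-7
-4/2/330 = -1/165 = -0.01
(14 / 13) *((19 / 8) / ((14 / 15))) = 285 / 104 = 2.74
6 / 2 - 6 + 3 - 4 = -4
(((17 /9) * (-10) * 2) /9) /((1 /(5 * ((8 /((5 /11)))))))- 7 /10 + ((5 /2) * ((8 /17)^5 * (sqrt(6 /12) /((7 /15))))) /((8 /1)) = -299767 /810 + 76800 * sqrt(2) /9938999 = -370.07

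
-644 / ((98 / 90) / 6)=-24840 / 7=-3548.57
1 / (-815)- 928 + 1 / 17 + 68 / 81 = -1040445862 / 1122255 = -927.10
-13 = -13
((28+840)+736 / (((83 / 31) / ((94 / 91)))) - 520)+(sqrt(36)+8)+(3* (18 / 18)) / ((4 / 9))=19719491 / 30212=652.70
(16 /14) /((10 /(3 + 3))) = 24 /35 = 0.69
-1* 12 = -12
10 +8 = 18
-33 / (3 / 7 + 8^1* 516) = -77 / 9633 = -0.01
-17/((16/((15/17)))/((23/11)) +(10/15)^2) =-17595/9436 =-1.86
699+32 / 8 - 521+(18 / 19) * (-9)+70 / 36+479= 223811 / 342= 654.42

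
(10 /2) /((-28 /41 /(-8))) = 410 /7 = 58.57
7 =7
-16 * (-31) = 496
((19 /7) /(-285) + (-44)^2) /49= 203279 /5145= 39.51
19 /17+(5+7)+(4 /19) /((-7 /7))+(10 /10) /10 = 42013 /3230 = 13.01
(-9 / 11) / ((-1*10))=9 / 110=0.08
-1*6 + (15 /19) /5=-111 /19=-5.84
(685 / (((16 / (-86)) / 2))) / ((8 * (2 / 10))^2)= -2876.46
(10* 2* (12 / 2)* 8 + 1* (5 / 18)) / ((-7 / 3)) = -411.55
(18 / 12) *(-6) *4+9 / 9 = -35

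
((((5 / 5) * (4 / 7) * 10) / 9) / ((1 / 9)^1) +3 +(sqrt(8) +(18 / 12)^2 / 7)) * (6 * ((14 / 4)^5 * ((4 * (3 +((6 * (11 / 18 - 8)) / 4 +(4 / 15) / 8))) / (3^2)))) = -97799933 / 960 - 2705927 * sqrt(2) / 120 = -133764.59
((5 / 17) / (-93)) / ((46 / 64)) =-160 / 36363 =-0.00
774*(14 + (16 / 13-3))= 123066 / 13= 9466.62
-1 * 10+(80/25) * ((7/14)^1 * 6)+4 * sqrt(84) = -2/5+8 * sqrt(21) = 36.26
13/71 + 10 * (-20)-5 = -14542/71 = -204.82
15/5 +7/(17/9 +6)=276/71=3.89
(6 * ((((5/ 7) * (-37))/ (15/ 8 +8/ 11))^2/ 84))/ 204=33129800/ 917350413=0.04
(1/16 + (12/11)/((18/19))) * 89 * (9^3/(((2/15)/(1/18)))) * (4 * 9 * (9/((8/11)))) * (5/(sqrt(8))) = 25846582.01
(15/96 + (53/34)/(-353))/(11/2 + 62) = 9719/4320720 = 0.00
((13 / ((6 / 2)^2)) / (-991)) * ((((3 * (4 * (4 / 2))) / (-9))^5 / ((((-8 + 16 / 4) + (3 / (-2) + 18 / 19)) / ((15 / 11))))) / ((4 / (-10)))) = 202342400 / 1374801417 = 0.15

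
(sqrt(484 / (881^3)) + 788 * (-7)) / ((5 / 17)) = -93772 / 5 + 374 * sqrt(881) / 3880805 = -18754.40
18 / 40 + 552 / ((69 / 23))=3689 / 20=184.45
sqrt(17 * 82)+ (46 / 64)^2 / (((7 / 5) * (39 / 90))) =39675 / 46592+ sqrt(1394) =38.19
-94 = -94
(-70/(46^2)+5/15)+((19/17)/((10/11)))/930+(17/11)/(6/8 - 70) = 71164599017/254835540300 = 0.28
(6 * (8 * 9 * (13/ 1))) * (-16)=-89856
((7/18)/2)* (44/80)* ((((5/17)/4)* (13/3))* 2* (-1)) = -1001/14688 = -0.07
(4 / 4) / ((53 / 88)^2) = 7744 / 2809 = 2.76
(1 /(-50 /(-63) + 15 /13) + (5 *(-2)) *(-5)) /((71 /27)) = 2175363 /113245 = 19.21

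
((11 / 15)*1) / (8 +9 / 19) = 209 / 2415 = 0.09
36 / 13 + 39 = 543 / 13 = 41.77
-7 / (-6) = 7 / 6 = 1.17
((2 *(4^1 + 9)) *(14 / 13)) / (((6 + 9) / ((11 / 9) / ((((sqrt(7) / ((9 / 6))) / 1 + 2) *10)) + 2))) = 637 / 150 - 77 *sqrt(7) / 450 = 3.79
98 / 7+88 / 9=214 / 9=23.78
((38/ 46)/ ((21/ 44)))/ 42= 418/ 10143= 0.04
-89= -89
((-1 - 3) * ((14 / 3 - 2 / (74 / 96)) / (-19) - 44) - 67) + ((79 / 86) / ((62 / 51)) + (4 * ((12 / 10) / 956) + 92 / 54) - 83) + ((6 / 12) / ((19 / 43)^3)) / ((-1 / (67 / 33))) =8228457107022467 / 480260669848740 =17.13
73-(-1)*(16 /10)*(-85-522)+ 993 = 474 /5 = 94.80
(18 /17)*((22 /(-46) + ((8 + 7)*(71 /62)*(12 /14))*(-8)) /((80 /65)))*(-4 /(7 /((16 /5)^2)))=8839838592 /14848225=595.35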